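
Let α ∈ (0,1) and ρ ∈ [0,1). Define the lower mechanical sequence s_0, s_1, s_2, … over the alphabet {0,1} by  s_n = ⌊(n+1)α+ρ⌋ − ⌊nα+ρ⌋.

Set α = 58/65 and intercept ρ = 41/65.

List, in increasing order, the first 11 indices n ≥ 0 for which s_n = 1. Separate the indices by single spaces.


0 1 2 3 4 6 7 8 9 10 11

n=0: ⌊99/65⌋−⌊41/65⌋ = 1−0 = 1  ← one
n=1: ⌊157/65⌋−⌊99/65⌋ = 2−1 = 1  ← one
n=2: ⌊215/65⌋−⌊157/65⌋ = 3−2 = 1  ← one
n=3: ⌊273/65⌋−⌊215/65⌋ = 4−3 = 1  ← one
n=4: ⌊331/65⌋−⌊273/65⌋ = 5−4 = 1  ← one
n=5: ⌊389/65⌋−⌊331/65⌋ = 5−5 = 0
n=6: ⌊447/65⌋−⌊389/65⌋ = 6−5 = 1  ← one
n=7: ⌊505/65⌋−⌊447/65⌋ = 7−6 = 1  ← one
n=8: ⌊563/65⌋−⌊505/65⌋ = 8−7 = 1  ← one
n=9: ⌊621/65⌋−⌊563/65⌋ = 9−8 = 1  ← one
n=10: ⌊679/65⌋−⌊621/65⌋ = 10−9 = 1  ← one
n=11: ⌊737/65⌋−⌊679/65⌋ = 11−10 = 1  ← one
positions of the first 11 ones: 0 1 2 3 4 6 7 8 9 10 11


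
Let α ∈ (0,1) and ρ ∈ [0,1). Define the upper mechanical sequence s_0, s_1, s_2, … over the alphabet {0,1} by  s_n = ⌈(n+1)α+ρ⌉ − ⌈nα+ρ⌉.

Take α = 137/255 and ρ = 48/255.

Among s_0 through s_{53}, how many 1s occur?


29

#1s = Σ_{n=0}^{53} s_n = Σ_{n=0}^{53} (⌈(n+1)α+ρ⌉ − ⌈nα+ρ⌉)
the sum telescopes: every ⌈nα+ρ⌉ with 0 < n < 54 appears once with + and once with −, leaving ⌈54α+ρ⌉ − ⌈0·α+ρ⌉
54α + ρ = (54·137 + 48) / 255 = 7446/255
ρ = 48/255
⌈7446/255⌉ = 30,  ⌈48/255⌉ = 1
#1s = 30 − 1 = 29


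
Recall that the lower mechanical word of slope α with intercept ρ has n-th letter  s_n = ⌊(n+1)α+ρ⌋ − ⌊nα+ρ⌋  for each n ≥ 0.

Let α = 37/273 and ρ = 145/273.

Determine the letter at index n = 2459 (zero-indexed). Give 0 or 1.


(n+1)α + ρ = (2460·37 + 145) / 273 = 91165/273
nα + ρ     = (2459·37 + 145) / 273 = 91128/273
⌊91165/273⌋ = 333,  ⌊91128/273⌋ = 333
s_{2459} = 333 − 333 = 0

0


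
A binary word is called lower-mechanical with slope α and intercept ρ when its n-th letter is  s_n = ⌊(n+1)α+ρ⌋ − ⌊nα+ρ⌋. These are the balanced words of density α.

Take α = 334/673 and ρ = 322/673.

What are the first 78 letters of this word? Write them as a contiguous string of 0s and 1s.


010101010101010101010101010101010101010101010101010101010101010101010101010101

n=0: ⌊(1·334+322)/673⌋ − ⌊(0·334+322)/673⌋ = ⌊656/673⌋ − ⌊322/673⌋ = 0 − 0 = 0
n=1: ⌊(2·334+322)/673⌋ − ⌊(1·334+322)/673⌋ = ⌊990/673⌋ − ⌊656/673⌋ = 1 − 0 = 1
n=2: ⌊(3·334+322)/673⌋ − ⌊(2·334+322)/673⌋ = ⌊1324/673⌋ − ⌊990/673⌋ = 1 − 1 = 0
n=3: ⌊(4·334+322)/673⌋ − ⌊(3·334+322)/673⌋ = ⌊1658/673⌋ − ⌊1324/673⌋ = 2 − 1 = 1
n=4: ⌊(5·334+322)/673⌋ − ⌊(4·334+322)/673⌋ = ⌊1992/673⌋ − ⌊1658/673⌋ = 2 − 2 = 0
n=5: ⌊(6·334+322)/673⌋ − ⌊(5·334+322)/673⌋ = ⌊2326/673⌋ − ⌊1992/673⌋ = 3 − 2 = 1
n=6: ⌊(7·334+322)/673⌋ − ⌊(6·334+322)/673⌋ = ⌊2660/673⌋ − ⌊2326/673⌋ = 3 − 3 = 0
n=7: ⌊(8·334+322)/673⌋ − ⌊(7·334+322)/673⌋ = ⌊2994/673⌋ − ⌊2660/673⌋ = 4 − 3 = 1
n=8: ⌊(9·334+322)/673⌋ − ⌊(8·334+322)/673⌋ = ⌊3328/673⌋ − ⌊2994/673⌋ = 4 − 4 = 0
n=9: ⌊(10·334+322)/673⌋ − ⌊(9·334+322)/673⌋ = ⌊3662/673⌋ − ⌊3328/673⌋ = 5 − 4 = 1
n=10: ⌊(11·334+322)/673⌋ − ⌊(10·334+322)/673⌋ = ⌊3996/673⌋ − ⌊3662/673⌋ = 5 − 5 = 0
n=11: ⌊(12·334+322)/673⌋ − ⌊(11·334+322)/673⌋ = ⌊4330/673⌋ − ⌊3996/673⌋ = 6 − 5 = 1
n=12: ⌊(13·334+322)/673⌋ − ⌊(12·334+322)/673⌋ = ⌊4664/673⌋ − ⌊4330/673⌋ = 6 − 6 = 0
n=13: ⌊(14·334+322)/673⌋ − ⌊(13·334+322)/673⌋ = ⌊4998/673⌋ − ⌊4664/673⌋ = 7 − 6 = 1
n=14: ⌊(15·334+322)/673⌋ − ⌊(14·334+322)/673⌋ = ⌊5332/673⌋ − ⌊4998/673⌋ = 7 − 7 = 0
n=15: ⌊(16·334+322)/673⌋ − ⌊(15·334+322)/673⌋ = ⌊5666/673⌋ − ⌊5332/673⌋ = 8 − 7 = 1
n=16: ⌊(17·334+322)/673⌋ − ⌊(16·334+322)/673⌋ = ⌊6000/673⌋ − ⌊5666/673⌋ = 8 − 8 = 0
n=17: ⌊(18·334+322)/673⌋ − ⌊(17·334+322)/673⌋ = ⌊6334/673⌋ − ⌊6000/673⌋ = 9 − 8 = 1
n=18: ⌊(19·334+322)/673⌋ − ⌊(18·334+322)/673⌋ = ⌊6668/673⌋ − ⌊6334/673⌋ = 9 − 9 = 0
n=19: ⌊(20·334+322)/673⌋ − ⌊(19·334+322)/673⌋ = ⌊7002/673⌋ − ⌊6668/673⌋ = 10 − 9 = 1
n=20: ⌊(21·334+322)/673⌋ − ⌊(20·334+322)/673⌋ = ⌊7336/673⌋ − ⌊7002/673⌋ = 10 − 10 = 0
n=21: ⌊(22·334+322)/673⌋ − ⌊(21·334+322)/673⌋ = ⌊7670/673⌋ − ⌊7336/673⌋ = 11 − 10 = 1
n=22: ⌊(23·334+322)/673⌋ − ⌊(22·334+322)/673⌋ = ⌊8004/673⌋ − ⌊7670/673⌋ = 11 − 11 = 0
n=23: ⌊(24·334+322)/673⌋ − ⌊(23·334+322)/673⌋ = ⌊8338/673⌋ − ⌊8004/673⌋ = 12 − 11 = 1
n=24: ⌊(25·334+322)/673⌋ − ⌊(24·334+322)/673⌋ = ⌊8672/673⌋ − ⌊8338/673⌋ = 12 − 12 = 0
n=25: ⌊(26·334+322)/673⌋ − ⌊(25·334+322)/673⌋ = ⌊9006/673⌋ − ⌊8672/673⌋ = 13 − 12 = 1
n=26: ⌊(27·334+322)/673⌋ − ⌊(26·334+322)/673⌋ = ⌊9340/673⌋ − ⌊9006/673⌋ = 13 − 13 = 0
n=27: ⌊(28·334+322)/673⌋ − ⌊(27·334+322)/673⌋ = ⌊9674/673⌋ − ⌊9340/673⌋ = 14 − 13 = 1
n=28: ⌊(29·334+322)/673⌋ − ⌊(28·334+322)/673⌋ = ⌊10008/673⌋ − ⌊9674/673⌋ = 14 − 14 = 0
n=29: ⌊(30·334+322)/673⌋ − ⌊(29·334+322)/673⌋ = ⌊10342/673⌋ − ⌊10008/673⌋ = 15 − 14 = 1
n=30: ⌊(31·334+322)/673⌋ − ⌊(30·334+322)/673⌋ = ⌊10676/673⌋ − ⌊10342/673⌋ = 15 − 15 = 0
n=31: ⌊(32·334+322)/673⌋ − ⌊(31·334+322)/673⌋ = ⌊11010/673⌋ − ⌊10676/673⌋ = 16 − 15 = 1
n=32: ⌊(33·334+322)/673⌋ − ⌊(32·334+322)/673⌋ = ⌊11344/673⌋ − ⌊11010/673⌋ = 16 − 16 = 0
n=33: ⌊(34·334+322)/673⌋ − ⌊(33·334+322)/673⌋ = ⌊11678/673⌋ − ⌊11344/673⌋ = 17 − 16 = 1
n=34: ⌊(35·334+322)/673⌋ − ⌊(34·334+322)/673⌋ = ⌊12012/673⌋ − ⌊11678/673⌋ = 17 − 17 = 0
n=35: ⌊(36·334+322)/673⌋ − ⌊(35·334+322)/673⌋ = ⌊12346/673⌋ − ⌊12012/673⌋ = 18 − 17 = 1
n=36: ⌊(37·334+322)/673⌋ − ⌊(36·334+322)/673⌋ = ⌊12680/673⌋ − ⌊12346/673⌋ = 18 − 18 = 0
n=37: ⌊(38·334+322)/673⌋ − ⌊(37·334+322)/673⌋ = ⌊13014/673⌋ − ⌊12680/673⌋ = 19 − 18 = 1
n=38: ⌊(39·334+322)/673⌋ − ⌊(38·334+322)/673⌋ = ⌊13348/673⌋ − ⌊13014/673⌋ = 19 − 19 = 0
n=39: ⌊(40·334+322)/673⌋ − ⌊(39·334+322)/673⌋ = ⌊13682/673⌋ − ⌊13348/673⌋ = 20 − 19 = 1
n=40: ⌊(41·334+322)/673⌋ − ⌊(40·334+322)/673⌋ = ⌊14016/673⌋ − ⌊13682/673⌋ = 20 − 20 = 0
n=41: ⌊(42·334+322)/673⌋ − ⌊(41·334+322)/673⌋ = ⌊14350/673⌋ − ⌊14016/673⌋ = 21 − 20 = 1
n=42: ⌊(43·334+322)/673⌋ − ⌊(42·334+322)/673⌋ = ⌊14684/673⌋ − ⌊14350/673⌋ = 21 − 21 = 0
n=43: ⌊(44·334+322)/673⌋ − ⌊(43·334+322)/673⌋ = ⌊15018/673⌋ − ⌊14684/673⌋ = 22 − 21 = 1
n=44: ⌊(45·334+322)/673⌋ − ⌊(44·334+322)/673⌋ = ⌊15352/673⌋ − ⌊15018/673⌋ = 22 − 22 = 0
n=45: ⌊(46·334+322)/673⌋ − ⌊(45·334+322)/673⌋ = ⌊15686/673⌋ − ⌊15352/673⌋ = 23 − 22 = 1
n=46: ⌊(47·334+322)/673⌋ − ⌊(46·334+322)/673⌋ = ⌊16020/673⌋ − ⌊15686/673⌋ = 23 − 23 = 0
n=47: ⌊(48·334+322)/673⌋ − ⌊(47·334+322)/673⌋ = ⌊16354/673⌋ − ⌊16020/673⌋ = 24 − 23 = 1
n=48: ⌊(49·334+322)/673⌋ − ⌊(48·334+322)/673⌋ = ⌊16688/673⌋ − ⌊16354/673⌋ = 24 − 24 = 0
n=49: ⌊(50·334+322)/673⌋ − ⌊(49·334+322)/673⌋ = ⌊17022/673⌋ − ⌊16688/673⌋ = 25 − 24 = 1
n=50: ⌊(51·334+322)/673⌋ − ⌊(50·334+322)/673⌋ = ⌊17356/673⌋ − ⌊17022/673⌋ = 25 − 25 = 0
n=51: ⌊(52·334+322)/673⌋ − ⌊(51·334+322)/673⌋ = ⌊17690/673⌋ − ⌊17356/673⌋ = 26 − 25 = 1
n=52: ⌊(53·334+322)/673⌋ − ⌊(52·334+322)/673⌋ = ⌊18024/673⌋ − ⌊17690/673⌋ = 26 − 26 = 0
n=53: ⌊(54·334+322)/673⌋ − ⌊(53·334+322)/673⌋ = ⌊18358/673⌋ − ⌊18024/673⌋ = 27 − 26 = 1
n=54: ⌊(55·334+322)/673⌋ − ⌊(54·334+322)/673⌋ = ⌊18692/673⌋ − ⌊18358/673⌋ = 27 − 27 = 0
n=55: ⌊(56·334+322)/673⌋ − ⌊(55·334+322)/673⌋ = ⌊19026/673⌋ − ⌊18692/673⌋ = 28 − 27 = 1
n=56: ⌊(57·334+322)/673⌋ − ⌊(56·334+322)/673⌋ = ⌊19360/673⌋ − ⌊19026/673⌋ = 28 − 28 = 0
n=57: ⌊(58·334+322)/673⌋ − ⌊(57·334+322)/673⌋ = ⌊19694/673⌋ − ⌊19360/673⌋ = 29 − 28 = 1
n=58: ⌊(59·334+322)/673⌋ − ⌊(58·334+322)/673⌋ = ⌊20028/673⌋ − ⌊19694/673⌋ = 29 − 29 = 0
n=59: ⌊(60·334+322)/673⌋ − ⌊(59·334+322)/673⌋ = ⌊20362/673⌋ − ⌊20028/673⌋ = 30 − 29 = 1
n=60: ⌊(61·334+322)/673⌋ − ⌊(60·334+322)/673⌋ = ⌊20696/673⌋ − ⌊20362/673⌋ = 30 − 30 = 0
n=61: ⌊(62·334+322)/673⌋ − ⌊(61·334+322)/673⌋ = ⌊21030/673⌋ − ⌊20696/673⌋ = 31 − 30 = 1
n=62: ⌊(63·334+322)/673⌋ − ⌊(62·334+322)/673⌋ = ⌊21364/673⌋ − ⌊21030/673⌋ = 31 − 31 = 0
n=63: ⌊(64·334+322)/673⌋ − ⌊(63·334+322)/673⌋ = ⌊21698/673⌋ − ⌊21364/673⌋ = 32 − 31 = 1
n=64: ⌊(65·334+322)/673⌋ − ⌊(64·334+322)/673⌋ = ⌊22032/673⌋ − ⌊21698/673⌋ = 32 − 32 = 0
n=65: ⌊(66·334+322)/673⌋ − ⌊(65·334+322)/673⌋ = ⌊22366/673⌋ − ⌊22032/673⌋ = 33 − 32 = 1
n=66: ⌊(67·334+322)/673⌋ − ⌊(66·334+322)/673⌋ = ⌊22700/673⌋ − ⌊22366/673⌋ = 33 − 33 = 0
n=67: ⌊(68·334+322)/673⌋ − ⌊(67·334+322)/673⌋ = ⌊23034/673⌋ − ⌊22700/673⌋ = 34 − 33 = 1
n=68: ⌊(69·334+322)/673⌋ − ⌊(68·334+322)/673⌋ = ⌊23368/673⌋ − ⌊23034/673⌋ = 34 − 34 = 0
n=69: ⌊(70·334+322)/673⌋ − ⌊(69·334+322)/673⌋ = ⌊23702/673⌋ − ⌊23368/673⌋ = 35 − 34 = 1
n=70: ⌊(71·334+322)/673⌋ − ⌊(70·334+322)/673⌋ = ⌊24036/673⌋ − ⌊23702/673⌋ = 35 − 35 = 0
n=71: ⌊(72·334+322)/673⌋ − ⌊(71·334+322)/673⌋ = ⌊24370/673⌋ − ⌊24036/673⌋ = 36 − 35 = 1
n=72: ⌊(73·334+322)/673⌋ − ⌊(72·334+322)/673⌋ = ⌊24704/673⌋ − ⌊24370/673⌋ = 36 − 36 = 0
n=73: ⌊(74·334+322)/673⌋ − ⌊(73·334+322)/673⌋ = ⌊25038/673⌋ − ⌊24704/673⌋ = 37 − 36 = 1
n=74: ⌊(75·334+322)/673⌋ − ⌊(74·334+322)/673⌋ = ⌊25372/673⌋ − ⌊25038/673⌋ = 37 − 37 = 0
n=75: ⌊(76·334+322)/673⌋ − ⌊(75·334+322)/673⌋ = ⌊25706/673⌋ − ⌊25372/673⌋ = 38 − 37 = 1
n=76: ⌊(77·334+322)/673⌋ − ⌊(76·334+322)/673⌋ = ⌊26040/673⌋ − ⌊25706/673⌋ = 38 − 38 = 0
n=77: ⌊(78·334+322)/673⌋ − ⌊(77·334+322)/673⌋ = ⌊26374/673⌋ − ⌊26040/673⌋ = 39 − 38 = 1


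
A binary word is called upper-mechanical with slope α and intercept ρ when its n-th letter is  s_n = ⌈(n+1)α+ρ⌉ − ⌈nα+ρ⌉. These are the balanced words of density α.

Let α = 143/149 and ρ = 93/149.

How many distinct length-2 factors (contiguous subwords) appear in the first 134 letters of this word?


t_n = ⌈(n·143+93)/149⌉ for n = 0 … 134:
  n=0…9: ⌈93/149⌉=1 ⌈236/149⌉=2 ⌈379/149⌉=3 ⌈522/149⌉=4 ⌈665/149⌉=5 ⌈808/149⌉=6 ⌈951/149⌉=7 ⌈1094/149⌉=8 ⌈1237/149⌉=9 ⌈1380/149⌉=10
  n=10…19: ⌈1523/149⌉=11 ⌈1666/149⌉=12 ⌈1809/149⌉=13 ⌈1952/149⌉=14 ⌈2095/149⌉=15 ⌈2238/149⌉=16 ⌈2381/149⌉=16 ⌈2524/149⌉=17 ⌈2667/149⌉=18 ⌈2810/149⌉=19
  n=20…29: ⌈2953/149⌉=20 ⌈3096/149⌉=21 ⌈3239/149⌉=22 ⌈3382/149⌉=23 ⌈3525/149⌉=24 ⌈3668/149⌉=25 ⌈3811/149⌉=26 ⌈3954/149⌉=27 ⌈4097/149⌉=28 ⌈4240/149⌉=29
  n=30…39: ⌈4383/149⌉=30 ⌈4526/149⌉=31 ⌈4669/149⌉=32 ⌈4812/149⌉=33 ⌈4955/149⌉=34 ⌈5098/149⌉=35 ⌈5241/149⌉=36 ⌈5384/149⌉=37 ⌈5527/149⌉=38 ⌈5670/149⌉=39
  n=40…49: ⌈5813/149⌉=40 ⌈5956/149⌉=40 ⌈6099/149⌉=41 ⌈6242/149⌉=42 ⌈6385/149⌉=43 ⌈6528/149⌉=44 ⌈6671/149⌉=45 ⌈6814/149⌉=46 ⌈6957/149⌉=47 ⌈7100/149⌉=48
  n=50…59: ⌈7243/149⌉=49 ⌈7386/149⌉=50 ⌈7529/149⌉=51 ⌈7672/149⌉=52 ⌈7815/149⌉=53 ⌈7958/149⌉=54 ⌈8101/149⌉=55 ⌈8244/149⌉=56 ⌈8387/149⌉=57 ⌈8530/149⌉=58
  n=60…69: ⌈8673/149⌉=59 ⌈8816/149⌉=60 ⌈8959/149⌉=61 ⌈9102/149⌉=62 ⌈9245/149⌉=63 ⌈9388/149⌉=64 ⌈9531/149⌉=64 ⌈9674/149⌉=65 ⌈9817/149⌉=66 ⌈9960/149⌉=67
  n=70…79: ⌈10103/149⌉=68 ⌈10246/149⌉=69 ⌈10389/149⌉=70 ⌈10532/149⌉=71 ⌈10675/149⌉=72 ⌈10818/149⌉=73 ⌈10961/149⌉=74 ⌈11104/149⌉=75 ⌈11247/149⌉=76 ⌈11390/149⌉=77
  n=80…89: ⌈11533/149⌉=78 ⌈11676/149⌉=79 ⌈11819/149⌉=80 ⌈11962/149⌉=81 ⌈12105/149⌉=82 ⌈12248/149⌉=83 ⌈12391/149⌉=84 ⌈12534/149⌉=85 ⌈12677/149⌉=86 ⌈12820/149⌉=87
  n=90…99: ⌈12963/149⌉=87 ⌈13106/149⌉=88 ⌈13249/149⌉=89 ⌈13392/149⌉=90 ⌈13535/149⌉=91 ⌈13678/149⌉=92 ⌈13821/149⌉=93 ⌈13964/149⌉=94 ⌈14107/149⌉=95 ⌈14250/149⌉=96
  n=100…109: ⌈14393/149⌉=97 ⌈14536/149⌉=98 ⌈14679/149⌉=99 ⌈14822/149⌉=100 ⌈14965/149⌉=101 ⌈15108/149⌉=102 ⌈15251/149⌉=103 ⌈15394/149⌉=104 ⌈15537/149⌉=105 ⌈15680/149⌉=106
  n=110…119: ⌈15823/149⌉=107 ⌈15966/149⌉=108 ⌈16109/149⌉=109 ⌈16252/149⌉=110 ⌈16395/149⌉=111 ⌈16538/149⌉=111 ⌈16681/149⌉=112 ⌈16824/149⌉=113 ⌈16967/149⌉=114 ⌈17110/149⌉=115
  n=120…129: ⌈17253/149⌉=116 ⌈17396/149⌉=117 ⌈17539/149⌉=118 ⌈17682/149⌉=119 ⌈17825/149⌉=120 ⌈17968/149⌉=121 ⌈18111/149⌉=122 ⌈18254/149⌉=123 ⌈18397/149⌉=124 ⌈18540/149⌉=125
  n=130…134: ⌈18683/149⌉=126 ⌈18826/149⌉=127 ⌈18969/149⌉=128 ⌈19112/149⌉=129 ⌈19255/149⌉=130
s_n = t_(n+1) − t_n for n = 0 … 133 gives
prefix = 11111111111111101111111111111111111111110111111111111111111111111011111111111111111111111011111111111111111111111101111111111111111111
slide a length-2 window over [0..1] … [132..133] (133 windows); first occurrence of each distinct factor:
  [  0..  1] 11
  [ 14.. 15] 10
  [ 15.. 16] 01
  (the other 130 windows repeat one of these)
distinct factors: {01, 10, 11}
count = 3  (Sturmian bound for length 2 is 3)

3


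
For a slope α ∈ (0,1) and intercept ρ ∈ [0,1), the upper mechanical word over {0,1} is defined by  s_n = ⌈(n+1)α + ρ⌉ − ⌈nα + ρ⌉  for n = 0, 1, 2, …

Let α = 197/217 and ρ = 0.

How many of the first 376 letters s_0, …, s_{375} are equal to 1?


#1s = Σ_{n=0}^{375} s_n = Σ_{n=0}^{375} (⌈(n+1)α+ρ⌉ − ⌈nα+ρ⌉)
the sum telescopes: every ⌈nα+ρ⌉ with 0 < n < 376 appears once with + and once with −, leaving ⌈376α+ρ⌉ − ⌈0·α+ρ⌉
376α + ρ = (376·197) / 217 = 74072/217
ρ = 0/217
⌈74072/217⌉ = 342,  ⌈0/217⌉ = 0
#1s = 342 − 0 = 342

342


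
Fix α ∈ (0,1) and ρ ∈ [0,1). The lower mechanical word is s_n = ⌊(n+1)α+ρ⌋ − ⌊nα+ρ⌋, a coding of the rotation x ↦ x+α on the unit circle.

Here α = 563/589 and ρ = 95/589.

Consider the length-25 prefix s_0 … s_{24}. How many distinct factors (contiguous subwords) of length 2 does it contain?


t_n = ⌊(n·563+95)/589⌋ for n = 0 … 25:
  n=0…9: ⌊95/589⌋=0 ⌊658/589⌋=1 ⌊1221/589⌋=2 ⌊1784/589⌋=3 ⌊2347/589⌋=3 ⌊2910/589⌋=4 ⌊3473/589⌋=5 ⌊4036/589⌋=6 ⌊4599/589⌋=7 ⌊5162/589⌋=8
  n=10…19: ⌊5725/589⌋=9 ⌊6288/589⌋=10 ⌊6851/589⌋=11 ⌊7414/589⌋=12 ⌊7977/589⌋=13 ⌊8540/589⌋=14 ⌊9103/589⌋=15 ⌊9666/589⌋=16 ⌊10229/589⌋=17 ⌊10792/589⌋=18
  n=20…25: ⌊11355/589⌋=19 ⌊11918/589⌋=20 ⌊12481/589⌋=21 ⌊13044/589⌋=22 ⌊13607/589⌋=23 ⌊14170/589⌋=24
s_n = t_(n+1) − t_n for n = 0 … 24 gives
prefix = 1110111111111111111111111
slide a length-2 window over [0..1] … [23..24] (24 windows); first occurrence of each distinct factor:
  [  0..  1] 11
  [  2..  3] 10
  [  3..  4] 01
  (the other 21 windows repeat one of these)
distinct factors: {01, 10, 11}
count = 3  (Sturmian bound for length 2 is 3)

3


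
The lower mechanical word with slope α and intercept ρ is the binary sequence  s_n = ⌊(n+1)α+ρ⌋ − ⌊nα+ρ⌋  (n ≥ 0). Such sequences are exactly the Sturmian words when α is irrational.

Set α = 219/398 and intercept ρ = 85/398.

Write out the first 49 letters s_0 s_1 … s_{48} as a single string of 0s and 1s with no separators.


0101011010101011010101010110101010110101010101101

n=0: ⌊(1·219+85)/398⌋ − ⌊(0·219+85)/398⌋ = ⌊304/398⌋ − ⌊85/398⌋ = 0 − 0 = 0
n=1: ⌊(2·219+85)/398⌋ − ⌊(1·219+85)/398⌋ = ⌊523/398⌋ − ⌊304/398⌋ = 1 − 0 = 1
n=2: ⌊(3·219+85)/398⌋ − ⌊(2·219+85)/398⌋ = ⌊742/398⌋ − ⌊523/398⌋ = 1 − 1 = 0
n=3: ⌊(4·219+85)/398⌋ − ⌊(3·219+85)/398⌋ = ⌊961/398⌋ − ⌊742/398⌋ = 2 − 1 = 1
n=4: ⌊(5·219+85)/398⌋ − ⌊(4·219+85)/398⌋ = ⌊1180/398⌋ − ⌊961/398⌋ = 2 − 2 = 0
n=5: ⌊(6·219+85)/398⌋ − ⌊(5·219+85)/398⌋ = ⌊1399/398⌋ − ⌊1180/398⌋ = 3 − 2 = 1
n=6: ⌊(7·219+85)/398⌋ − ⌊(6·219+85)/398⌋ = ⌊1618/398⌋ − ⌊1399/398⌋ = 4 − 3 = 1
n=7: ⌊(8·219+85)/398⌋ − ⌊(7·219+85)/398⌋ = ⌊1837/398⌋ − ⌊1618/398⌋ = 4 − 4 = 0
n=8: ⌊(9·219+85)/398⌋ − ⌊(8·219+85)/398⌋ = ⌊2056/398⌋ − ⌊1837/398⌋ = 5 − 4 = 1
n=9: ⌊(10·219+85)/398⌋ − ⌊(9·219+85)/398⌋ = ⌊2275/398⌋ − ⌊2056/398⌋ = 5 − 5 = 0
n=10: ⌊(11·219+85)/398⌋ − ⌊(10·219+85)/398⌋ = ⌊2494/398⌋ − ⌊2275/398⌋ = 6 − 5 = 1
n=11: ⌊(12·219+85)/398⌋ − ⌊(11·219+85)/398⌋ = ⌊2713/398⌋ − ⌊2494/398⌋ = 6 − 6 = 0
n=12: ⌊(13·219+85)/398⌋ − ⌊(12·219+85)/398⌋ = ⌊2932/398⌋ − ⌊2713/398⌋ = 7 − 6 = 1
n=13: ⌊(14·219+85)/398⌋ − ⌊(13·219+85)/398⌋ = ⌊3151/398⌋ − ⌊2932/398⌋ = 7 − 7 = 0
n=14: ⌊(15·219+85)/398⌋ − ⌊(14·219+85)/398⌋ = ⌊3370/398⌋ − ⌊3151/398⌋ = 8 − 7 = 1
n=15: ⌊(16·219+85)/398⌋ − ⌊(15·219+85)/398⌋ = ⌊3589/398⌋ − ⌊3370/398⌋ = 9 − 8 = 1
n=16: ⌊(17·219+85)/398⌋ − ⌊(16·219+85)/398⌋ = ⌊3808/398⌋ − ⌊3589/398⌋ = 9 − 9 = 0
n=17: ⌊(18·219+85)/398⌋ − ⌊(17·219+85)/398⌋ = ⌊4027/398⌋ − ⌊3808/398⌋ = 10 − 9 = 1
n=18: ⌊(19·219+85)/398⌋ − ⌊(18·219+85)/398⌋ = ⌊4246/398⌋ − ⌊4027/398⌋ = 10 − 10 = 0
n=19: ⌊(20·219+85)/398⌋ − ⌊(19·219+85)/398⌋ = ⌊4465/398⌋ − ⌊4246/398⌋ = 11 − 10 = 1
n=20: ⌊(21·219+85)/398⌋ − ⌊(20·219+85)/398⌋ = ⌊4684/398⌋ − ⌊4465/398⌋ = 11 − 11 = 0
n=21: ⌊(22·219+85)/398⌋ − ⌊(21·219+85)/398⌋ = ⌊4903/398⌋ − ⌊4684/398⌋ = 12 − 11 = 1
n=22: ⌊(23·219+85)/398⌋ − ⌊(22·219+85)/398⌋ = ⌊5122/398⌋ − ⌊4903/398⌋ = 12 − 12 = 0
n=23: ⌊(24·219+85)/398⌋ − ⌊(23·219+85)/398⌋ = ⌊5341/398⌋ − ⌊5122/398⌋ = 13 − 12 = 1
n=24: ⌊(25·219+85)/398⌋ − ⌊(24·219+85)/398⌋ = ⌊5560/398⌋ − ⌊5341/398⌋ = 13 − 13 = 0
n=25: ⌊(26·219+85)/398⌋ − ⌊(25·219+85)/398⌋ = ⌊5779/398⌋ − ⌊5560/398⌋ = 14 − 13 = 1
n=26: ⌊(27·219+85)/398⌋ − ⌊(26·219+85)/398⌋ = ⌊5998/398⌋ − ⌊5779/398⌋ = 15 − 14 = 1
n=27: ⌊(28·219+85)/398⌋ − ⌊(27·219+85)/398⌋ = ⌊6217/398⌋ − ⌊5998/398⌋ = 15 − 15 = 0
n=28: ⌊(29·219+85)/398⌋ − ⌊(28·219+85)/398⌋ = ⌊6436/398⌋ − ⌊6217/398⌋ = 16 − 15 = 1
n=29: ⌊(30·219+85)/398⌋ − ⌊(29·219+85)/398⌋ = ⌊6655/398⌋ − ⌊6436/398⌋ = 16 − 16 = 0
n=30: ⌊(31·219+85)/398⌋ − ⌊(30·219+85)/398⌋ = ⌊6874/398⌋ − ⌊6655/398⌋ = 17 − 16 = 1
n=31: ⌊(32·219+85)/398⌋ − ⌊(31·219+85)/398⌋ = ⌊7093/398⌋ − ⌊6874/398⌋ = 17 − 17 = 0
n=32: ⌊(33·219+85)/398⌋ − ⌊(32·219+85)/398⌋ = ⌊7312/398⌋ − ⌊7093/398⌋ = 18 − 17 = 1
n=33: ⌊(34·219+85)/398⌋ − ⌊(33·219+85)/398⌋ = ⌊7531/398⌋ − ⌊7312/398⌋ = 18 − 18 = 0
n=34: ⌊(35·219+85)/398⌋ − ⌊(34·219+85)/398⌋ = ⌊7750/398⌋ − ⌊7531/398⌋ = 19 − 18 = 1
n=35: ⌊(36·219+85)/398⌋ − ⌊(35·219+85)/398⌋ = ⌊7969/398⌋ − ⌊7750/398⌋ = 20 − 19 = 1
n=36: ⌊(37·219+85)/398⌋ − ⌊(36·219+85)/398⌋ = ⌊8188/398⌋ − ⌊7969/398⌋ = 20 − 20 = 0
n=37: ⌊(38·219+85)/398⌋ − ⌊(37·219+85)/398⌋ = ⌊8407/398⌋ − ⌊8188/398⌋ = 21 − 20 = 1
n=38: ⌊(39·219+85)/398⌋ − ⌊(38·219+85)/398⌋ = ⌊8626/398⌋ − ⌊8407/398⌋ = 21 − 21 = 0
n=39: ⌊(40·219+85)/398⌋ − ⌊(39·219+85)/398⌋ = ⌊8845/398⌋ − ⌊8626/398⌋ = 22 − 21 = 1
n=40: ⌊(41·219+85)/398⌋ − ⌊(40·219+85)/398⌋ = ⌊9064/398⌋ − ⌊8845/398⌋ = 22 − 22 = 0
n=41: ⌊(42·219+85)/398⌋ − ⌊(41·219+85)/398⌋ = ⌊9283/398⌋ − ⌊9064/398⌋ = 23 − 22 = 1
n=42: ⌊(43·219+85)/398⌋ − ⌊(42·219+85)/398⌋ = ⌊9502/398⌋ − ⌊9283/398⌋ = 23 − 23 = 0
n=43: ⌊(44·219+85)/398⌋ − ⌊(43·219+85)/398⌋ = ⌊9721/398⌋ − ⌊9502/398⌋ = 24 − 23 = 1
n=44: ⌊(45·219+85)/398⌋ − ⌊(44·219+85)/398⌋ = ⌊9940/398⌋ − ⌊9721/398⌋ = 24 − 24 = 0
n=45: ⌊(46·219+85)/398⌋ − ⌊(45·219+85)/398⌋ = ⌊10159/398⌋ − ⌊9940/398⌋ = 25 − 24 = 1
n=46: ⌊(47·219+85)/398⌋ − ⌊(46·219+85)/398⌋ = ⌊10378/398⌋ − ⌊10159/398⌋ = 26 − 25 = 1
n=47: ⌊(48·219+85)/398⌋ − ⌊(47·219+85)/398⌋ = ⌊10597/398⌋ − ⌊10378/398⌋ = 26 − 26 = 0
n=48: ⌊(49·219+85)/398⌋ − ⌊(48·219+85)/398⌋ = ⌊10816/398⌋ − ⌊10597/398⌋ = 27 − 26 = 1


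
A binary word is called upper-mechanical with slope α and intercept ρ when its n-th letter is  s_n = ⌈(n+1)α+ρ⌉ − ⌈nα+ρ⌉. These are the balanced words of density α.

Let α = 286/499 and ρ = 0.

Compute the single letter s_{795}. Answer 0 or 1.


(n+1)α + ρ = (796·286) / 499 = 227656/499
nα + ρ     = (795·286) / 499 = 227370/499
⌈227656/499⌉ = 457,  ⌈227370/499⌉ = 456
s_{795} = 457 − 456 = 1

1


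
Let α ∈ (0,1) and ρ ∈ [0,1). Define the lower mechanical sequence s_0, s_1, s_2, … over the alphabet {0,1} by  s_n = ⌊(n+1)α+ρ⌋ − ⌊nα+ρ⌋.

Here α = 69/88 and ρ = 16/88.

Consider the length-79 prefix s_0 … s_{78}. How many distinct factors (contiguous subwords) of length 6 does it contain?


t_n = ⌊(n·69+16)/88⌋ for n = 0 … 79:
  n=0…9: ⌊16/88⌋=0 ⌊85/88⌋=0 ⌊154/88⌋=1 ⌊223/88⌋=2 ⌊292/88⌋=3 ⌊361/88⌋=4 ⌊430/88⌋=4 ⌊499/88⌋=5 ⌊568/88⌋=6 ⌊637/88⌋=7
  n=10…19: ⌊706/88⌋=8 ⌊775/88⌋=8 ⌊844/88⌋=9 ⌊913/88⌋=10 ⌊982/88⌋=11 ⌊1051/88⌋=11 ⌊1120/88⌋=12 ⌊1189/88⌋=13 ⌊1258/88⌋=14 ⌊1327/88⌋=15
  n=20…29: ⌊1396/88⌋=15 ⌊1465/88⌋=16 ⌊1534/88⌋=17 ⌊1603/88⌋=18 ⌊1672/88⌋=19 ⌊1741/88⌋=19 ⌊1810/88⌋=20 ⌊1879/88⌋=21 ⌊1948/88⌋=22 ⌊2017/88⌋=22
  n=30…39: ⌊2086/88⌋=23 ⌊2155/88⌋=24 ⌊2224/88⌋=25 ⌊2293/88⌋=26 ⌊2362/88⌋=26 ⌊2431/88⌋=27 ⌊2500/88⌋=28 ⌊2569/88⌋=29 ⌊2638/88⌋=29 ⌊2707/88⌋=30
  n=40…49: ⌊2776/88⌋=31 ⌊2845/88⌋=32 ⌊2914/88⌋=33 ⌊2983/88⌋=33 ⌊3052/88⌋=34 ⌊3121/88⌋=35 ⌊3190/88⌋=36 ⌊3259/88⌋=37 ⌊3328/88⌋=37 ⌊3397/88⌋=38
  n=50…59: ⌊3466/88⌋=39 ⌊3535/88⌋=40 ⌊3604/88⌋=40 ⌊3673/88⌋=41 ⌊3742/88⌋=42 ⌊3811/88⌋=43 ⌊3880/88⌋=44 ⌊3949/88⌋=44 ⌊4018/88⌋=45 ⌊4087/88⌋=46
  n=60…69: ⌊4156/88⌋=47 ⌊4225/88⌋=48 ⌊4294/88⌋=48 ⌊4363/88⌋=49 ⌊4432/88⌋=50 ⌊4501/88⌋=51 ⌊4570/88⌋=51 ⌊4639/88⌋=52 ⌊4708/88⌋=53 ⌊4777/88⌋=54
  n=70…79: ⌊4846/88⌋=55 ⌊4915/88⌋=55 ⌊4984/88⌋=56 ⌊5053/88⌋=57 ⌊5122/88⌋=58 ⌊5191/88⌋=58 ⌊5260/88⌋=59 ⌊5329/88⌋=60 ⌊5398/88⌋=61 ⌊5467/88⌋=62
s_n = t_(n+1) − t_n for n = 0 … 78 gives
prefix = 0111101111011101111011110111011110111011110111101110111101111011101111011101111
slide a length-6 window over [0..5] … [73..78] (74 windows); first occurrence of each distinct factor:
  [  0..  5] 011110
  [  1..  6] 111101
  [  2..  7] 111011
  [  3..  8] 110111
  [  4..  9] 101111
  [  9.. 14] 101110
  [ 10.. 15] 011101
  (the other 67 windows repeat one of these)
distinct factors: {011101, 011110, 101110, 101111, 110111, 111011, 111101}
count = 7  (Sturmian bound for length 6 is 7)

7


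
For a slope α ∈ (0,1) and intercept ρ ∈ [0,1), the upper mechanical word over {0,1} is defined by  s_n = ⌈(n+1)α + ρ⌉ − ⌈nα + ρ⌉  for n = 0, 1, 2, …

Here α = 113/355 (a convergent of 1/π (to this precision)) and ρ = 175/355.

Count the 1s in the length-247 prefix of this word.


#1s = Σ_{n=0}^{246} s_n = Σ_{n=0}^{246} (⌈(n+1)α+ρ⌉ − ⌈nα+ρ⌉)
the sum telescopes: every ⌈nα+ρ⌉ with 0 < n < 247 appears once with + and once with −, leaving ⌈247α+ρ⌉ − ⌈0·α+ρ⌉
247α + ρ = (247·113 + 175) / 355 = 28086/355
ρ = 175/355
⌈28086/355⌉ = 80,  ⌈175/355⌉ = 1
#1s = 80 − 1 = 79

79


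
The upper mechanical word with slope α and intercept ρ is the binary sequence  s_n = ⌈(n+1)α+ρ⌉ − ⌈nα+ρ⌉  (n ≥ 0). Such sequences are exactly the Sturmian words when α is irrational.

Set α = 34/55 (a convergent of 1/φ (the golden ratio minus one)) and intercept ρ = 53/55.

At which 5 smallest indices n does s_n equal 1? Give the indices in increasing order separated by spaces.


n=0: ⌈87/55⌉−⌈53/55⌉ = 2−1 = 1  ← one
n=1: ⌈121/55⌉−⌈87/55⌉ = 3−2 = 1  ← one
n=2: ⌈155/55⌉−⌈121/55⌉ = 3−3 = 0
n=3: ⌈189/55⌉−⌈155/55⌉ = 4−3 = 1  ← one
n=4: ⌈223/55⌉−⌈189/55⌉ = 5−4 = 1  ← one
n=5: ⌈257/55⌉−⌈223/55⌉ = 5−5 = 0
n=6: ⌈291/55⌉−⌈257/55⌉ = 6−5 = 1  ← one
positions of the first 5 ones: 0 1 3 4 6

0 1 3 4 6


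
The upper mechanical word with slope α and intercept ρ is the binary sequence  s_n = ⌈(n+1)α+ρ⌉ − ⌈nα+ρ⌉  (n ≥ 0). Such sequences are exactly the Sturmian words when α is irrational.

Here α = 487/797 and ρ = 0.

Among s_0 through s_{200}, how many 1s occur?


123

#1s = Σ_{n=0}^{200} s_n = Σ_{n=0}^{200} (⌈(n+1)α+ρ⌉ − ⌈nα+ρ⌉)
the sum telescopes: every ⌈nα+ρ⌉ with 0 < n < 201 appears once with + and once with −, leaving ⌈201α+ρ⌉ − ⌈0·α+ρ⌉
201α + ρ = (201·487) / 797 = 97887/797
ρ = 0/797
⌈97887/797⌉ = 123,  ⌈0/797⌉ = 0
#1s = 123 − 0 = 123


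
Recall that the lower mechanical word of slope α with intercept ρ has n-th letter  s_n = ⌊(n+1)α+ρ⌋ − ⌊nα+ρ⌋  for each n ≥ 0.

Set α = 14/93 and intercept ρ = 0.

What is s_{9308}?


(n+1)α + ρ = (9309·14) / 93 = 130326/93
nα + ρ     = (9308·14) / 93 = 130312/93
⌊130326/93⌋ = 1401,  ⌊130312/93⌋ = 1401
s_{9308} = 1401 − 1401 = 0

0


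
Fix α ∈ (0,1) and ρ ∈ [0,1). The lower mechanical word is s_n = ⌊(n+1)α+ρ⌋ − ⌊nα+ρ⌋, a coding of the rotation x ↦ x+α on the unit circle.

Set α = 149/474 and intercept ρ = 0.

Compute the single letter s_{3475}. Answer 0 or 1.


(n+1)α + ρ = (3476·149) / 474 = 517924/474
nα + ρ     = (3475·149) / 474 = 517775/474
⌊517924/474⌋ = 1092,  ⌊517775/474⌋ = 1092
s_{3475} = 1092 − 1092 = 0

0


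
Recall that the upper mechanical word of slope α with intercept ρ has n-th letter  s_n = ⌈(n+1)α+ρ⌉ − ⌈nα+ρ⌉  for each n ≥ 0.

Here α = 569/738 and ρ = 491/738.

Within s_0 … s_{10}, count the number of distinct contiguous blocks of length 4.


5

t_n = ⌈(n·569+491)/738⌉ for n = 0 … 11:
  n=0…9: ⌈491/738⌉=1 ⌈1060/738⌉=2 ⌈1629/738⌉=3 ⌈2198/738⌉=3 ⌈2767/738⌉=4 ⌈3336/738⌉=5 ⌈3905/738⌉=6 ⌈4474/738⌉=7 ⌈5043/738⌉=7 ⌈5612/738⌉=8
  n=10…11: ⌈6181/738⌉=9 ⌈6750/738⌉=10
s_n = t_(n+1) − t_n for n = 0 … 10 gives
prefix = 11011110111
slide a length-4 window over [0..3] … [7..10] (8 windows); first occurrence of each distinct factor:
  [  0..  3] 1101
  [  1..  4] 1011
  [  2..  5] 0111
  [  3..  6] 1111
  [  4..  7] 1110
  (the other 3 windows repeat one of these)
distinct factors: {0111, 1011, 1101, 1110, 1111}
count = 5  (Sturmian bound for length 4 is 5)


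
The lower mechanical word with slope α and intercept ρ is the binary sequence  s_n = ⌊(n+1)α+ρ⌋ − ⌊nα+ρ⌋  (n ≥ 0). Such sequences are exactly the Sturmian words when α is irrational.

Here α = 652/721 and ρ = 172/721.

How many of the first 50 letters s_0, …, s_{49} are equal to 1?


#1s = Σ_{n=0}^{49} s_n = Σ_{n=0}^{49} (⌊(n+1)α+ρ⌋ − ⌊nα+ρ⌋)
the sum telescopes: every ⌊nα+ρ⌋ with 0 < n < 50 appears once with + and once with −, leaving ⌊50α+ρ⌋ − ⌊0·α+ρ⌋
50α + ρ = (50·652 + 172) / 721 = 32772/721
ρ = 172/721
⌊32772/721⌋ = 45,  ⌊172/721⌋ = 0
#1s = 45 − 0 = 45

45


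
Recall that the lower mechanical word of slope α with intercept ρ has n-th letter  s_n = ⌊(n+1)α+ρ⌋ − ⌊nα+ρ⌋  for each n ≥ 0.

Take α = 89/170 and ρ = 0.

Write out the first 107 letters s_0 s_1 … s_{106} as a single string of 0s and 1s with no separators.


01010101010101010101011010101010101010101011010101010101010101011010101010101010101011010101010101010101011

n=0: ⌊(1·89)/170⌋ − ⌊(0·89)/170⌋ = ⌊89/170⌋ − ⌊0/170⌋ = 0 − 0 = 0
n=1: ⌊(2·89)/170⌋ − ⌊(1·89)/170⌋ = ⌊178/170⌋ − ⌊89/170⌋ = 1 − 0 = 1
n=2: ⌊(3·89)/170⌋ − ⌊(2·89)/170⌋ = ⌊267/170⌋ − ⌊178/170⌋ = 1 − 1 = 0
n=3: ⌊(4·89)/170⌋ − ⌊(3·89)/170⌋ = ⌊356/170⌋ − ⌊267/170⌋ = 2 − 1 = 1
n=4: ⌊(5·89)/170⌋ − ⌊(4·89)/170⌋ = ⌊445/170⌋ − ⌊356/170⌋ = 2 − 2 = 0
n=5: ⌊(6·89)/170⌋ − ⌊(5·89)/170⌋ = ⌊534/170⌋ − ⌊445/170⌋ = 3 − 2 = 1
n=6: ⌊(7·89)/170⌋ − ⌊(6·89)/170⌋ = ⌊623/170⌋ − ⌊534/170⌋ = 3 − 3 = 0
n=7: ⌊(8·89)/170⌋ − ⌊(7·89)/170⌋ = ⌊712/170⌋ − ⌊623/170⌋ = 4 − 3 = 1
n=8: ⌊(9·89)/170⌋ − ⌊(8·89)/170⌋ = ⌊801/170⌋ − ⌊712/170⌋ = 4 − 4 = 0
n=9: ⌊(10·89)/170⌋ − ⌊(9·89)/170⌋ = ⌊890/170⌋ − ⌊801/170⌋ = 5 − 4 = 1
n=10: ⌊(11·89)/170⌋ − ⌊(10·89)/170⌋ = ⌊979/170⌋ − ⌊890/170⌋ = 5 − 5 = 0
n=11: ⌊(12·89)/170⌋ − ⌊(11·89)/170⌋ = ⌊1068/170⌋ − ⌊979/170⌋ = 6 − 5 = 1
n=12: ⌊(13·89)/170⌋ − ⌊(12·89)/170⌋ = ⌊1157/170⌋ − ⌊1068/170⌋ = 6 − 6 = 0
n=13: ⌊(14·89)/170⌋ − ⌊(13·89)/170⌋ = ⌊1246/170⌋ − ⌊1157/170⌋ = 7 − 6 = 1
n=14: ⌊(15·89)/170⌋ − ⌊(14·89)/170⌋ = ⌊1335/170⌋ − ⌊1246/170⌋ = 7 − 7 = 0
n=15: ⌊(16·89)/170⌋ − ⌊(15·89)/170⌋ = ⌊1424/170⌋ − ⌊1335/170⌋ = 8 − 7 = 1
n=16: ⌊(17·89)/170⌋ − ⌊(16·89)/170⌋ = ⌊1513/170⌋ − ⌊1424/170⌋ = 8 − 8 = 0
n=17: ⌊(18·89)/170⌋ − ⌊(17·89)/170⌋ = ⌊1602/170⌋ − ⌊1513/170⌋ = 9 − 8 = 1
n=18: ⌊(19·89)/170⌋ − ⌊(18·89)/170⌋ = ⌊1691/170⌋ − ⌊1602/170⌋ = 9 − 9 = 0
n=19: ⌊(20·89)/170⌋ − ⌊(19·89)/170⌋ = ⌊1780/170⌋ − ⌊1691/170⌋ = 10 − 9 = 1
n=20: ⌊(21·89)/170⌋ − ⌊(20·89)/170⌋ = ⌊1869/170⌋ − ⌊1780/170⌋ = 10 − 10 = 0
n=21: ⌊(22·89)/170⌋ − ⌊(21·89)/170⌋ = ⌊1958/170⌋ − ⌊1869/170⌋ = 11 − 10 = 1
n=22: ⌊(23·89)/170⌋ − ⌊(22·89)/170⌋ = ⌊2047/170⌋ − ⌊1958/170⌋ = 12 − 11 = 1
n=23: ⌊(24·89)/170⌋ − ⌊(23·89)/170⌋ = ⌊2136/170⌋ − ⌊2047/170⌋ = 12 − 12 = 0
n=24: ⌊(25·89)/170⌋ − ⌊(24·89)/170⌋ = ⌊2225/170⌋ − ⌊2136/170⌋ = 13 − 12 = 1
n=25: ⌊(26·89)/170⌋ − ⌊(25·89)/170⌋ = ⌊2314/170⌋ − ⌊2225/170⌋ = 13 − 13 = 0
n=26: ⌊(27·89)/170⌋ − ⌊(26·89)/170⌋ = ⌊2403/170⌋ − ⌊2314/170⌋ = 14 − 13 = 1
n=27: ⌊(28·89)/170⌋ − ⌊(27·89)/170⌋ = ⌊2492/170⌋ − ⌊2403/170⌋ = 14 − 14 = 0
n=28: ⌊(29·89)/170⌋ − ⌊(28·89)/170⌋ = ⌊2581/170⌋ − ⌊2492/170⌋ = 15 − 14 = 1
n=29: ⌊(30·89)/170⌋ − ⌊(29·89)/170⌋ = ⌊2670/170⌋ − ⌊2581/170⌋ = 15 − 15 = 0
n=30: ⌊(31·89)/170⌋ − ⌊(30·89)/170⌋ = ⌊2759/170⌋ − ⌊2670/170⌋ = 16 − 15 = 1
n=31: ⌊(32·89)/170⌋ − ⌊(31·89)/170⌋ = ⌊2848/170⌋ − ⌊2759/170⌋ = 16 − 16 = 0
n=32: ⌊(33·89)/170⌋ − ⌊(32·89)/170⌋ = ⌊2937/170⌋ − ⌊2848/170⌋ = 17 − 16 = 1
n=33: ⌊(34·89)/170⌋ − ⌊(33·89)/170⌋ = ⌊3026/170⌋ − ⌊2937/170⌋ = 17 − 17 = 0
n=34: ⌊(35·89)/170⌋ − ⌊(34·89)/170⌋ = ⌊3115/170⌋ − ⌊3026/170⌋ = 18 − 17 = 1
n=35: ⌊(36·89)/170⌋ − ⌊(35·89)/170⌋ = ⌊3204/170⌋ − ⌊3115/170⌋ = 18 − 18 = 0
n=36: ⌊(37·89)/170⌋ − ⌊(36·89)/170⌋ = ⌊3293/170⌋ − ⌊3204/170⌋ = 19 − 18 = 1
n=37: ⌊(38·89)/170⌋ − ⌊(37·89)/170⌋ = ⌊3382/170⌋ − ⌊3293/170⌋ = 19 − 19 = 0
n=38: ⌊(39·89)/170⌋ − ⌊(38·89)/170⌋ = ⌊3471/170⌋ − ⌊3382/170⌋ = 20 − 19 = 1
n=39: ⌊(40·89)/170⌋ − ⌊(39·89)/170⌋ = ⌊3560/170⌋ − ⌊3471/170⌋ = 20 − 20 = 0
n=40: ⌊(41·89)/170⌋ − ⌊(40·89)/170⌋ = ⌊3649/170⌋ − ⌊3560/170⌋ = 21 − 20 = 1
n=41: ⌊(42·89)/170⌋ − ⌊(41·89)/170⌋ = ⌊3738/170⌋ − ⌊3649/170⌋ = 21 − 21 = 0
n=42: ⌊(43·89)/170⌋ − ⌊(42·89)/170⌋ = ⌊3827/170⌋ − ⌊3738/170⌋ = 22 − 21 = 1
n=43: ⌊(44·89)/170⌋ − ⌊(43·89)/170⌋ = ⌊3916/170⌋ − ⌊3827/170⌋ = 23 − 22 = 1
n=44: ⌊(45·89)/170⌋ − ⌊(44·89)/170⌋ = ⌊4005/170⌋ − ⌊3916/170⌋ = 23 − 23 = 0
n=45: ⌊(46·89)/170⌋ − ⌊(45·89)/170⌋ = ⌊4094/170⌋ − ⌊4005/170⌋ = 24 − 23 = 1
n=46: ⌊(47·89)/170⌋ − ⌊(46·89)/170⌋ = ⌊4183/170⌋ − ⌊4094/170⌋ = 24 − 24 = 0
n=47: ⌊(48·89)/170⌋ − ⌊(47·89)/170⌋ = ⌊4272/170⌋ − ⌊4183/170⌋ = 25 − 24 = 1
n=48: ⌊(49·89)/170⌋ − ⌊(48·89)/170⌋ = ⌊4361/170⌋ − ⌊4272/170⌋ = 25 − 25 = 0
n=49: ⌊(50·89)/170⌋ − ⌊(49·89)/170⌋ = ⌊4450/170⌋ − ⌊4361/170⌋ = 26 − 25 = 1
n=50: ⌊(51·89)/170⌋ − ⌊(50·89)/170⌋ = ⌊4539/170⌋ − ⌊4450/170⌋ = 26 − 26 = 0
n=51: ⌊(52·89)/170⌋ − ⌊(51·89)/170⌋ = ⌊4628/170⌋ − ⌊4539/170⌋ = 27 − 26 = 1
n=52: ⌊(53·89)/170⌋ − ⌊(52·89)/170⌋ = ⌊4717/170⌋ − ⌊4628/170⌋ = 27 − 27 = 0
n=53: ⌊(54·89)/170⌋ − ⌊(53·89)/170⌋ = ⌊4806/170⌋ − ⌊4717/170⌋ = 28 − 27 = 1
n=54: ⌊(55·89)/170⌋ − ⌊(54·89)/170⌋ = ⌊4895/170⌋ − ⌊4806/170⌋ = 28 − 28 = 0
n=55: ⌊(56·89)/170⌋ − ⌊(55·89)/170⌋ = ⌊4984/170⌋ − ⌊4895/170⌋ = 29 − 28 = 1
n=56: ⌊(57·89)/170⌋ − ⌊(56·89)/170⌋ = ⌊5073/170⌋ − ⌊4984/170⌋ = 29 − 29 = 0
n=57: ⌊(58·89)/170⌋ − ⌊(57·89)/170⌋ = ⌊5162/170⌋ − ⌊5073/170⌋ = 30 − 29 = 1
n=58: ⌊(59·89)/170⌋ − ⌊(58·89)/170⌋ = ⌊5251/170⌋ − ⌊5162/170⌋ = 30 − 30 = 0
n=59: ⌊(60·89)/170⌋ − ⌊(59·89)/170⌋ = ⌊5340/170⌋ − ⌊5251/170⌋ = 31 − 30 = 1
n=60: ⌊(61·89)/170⌋ − ⌊(60·89)/170⌋ = ⌊5429/170⌋ − ⌊5340/170⌋ = 31 − 31 = 0
n=61: ⌊(62·89)/170⌋ − ⌊(61·89)/170⌋ = ⌊5518/170⌋ − ⌊5429/170⌋ = 32 − 31 = 1
n=62: ⌊(63·89)/170⌋ − ⌊(62·89)/170⌋ = ⌊5607/170⌋ − ⌊5518/170⌋ = 32 − 32 = 0
n=63: ⌊(64·89)/170⌋ − ⌊(63·89)/170⌋ = ⌊5696/170⌋ − ⌊5607/170⌋ = 33 − 32 = 1
n=64: ⌊(65·89)/170⌋ − ⌊(64·89)/170⌋ = ⌊5785/170⌋ − ⌊5696/170⌋ = 34 − 33 = 1
n=65: ⌊(66·89)/170⌋ − ⌊(65·89)/170⌋ = ⌊5874/170⌋ − ⌊5785/170⌋ = 34 − 34 = 0
n=66: ⌊(67·89)/170⌋ − ⌊(66·89)/170⌋ = ⌊5963/170⌋ − ⌊5874/170⌋ = 35 − 34 = 1
n=67: ⌊(68·89)/170⌋ − ⌊(67·89)/170⌋ = ⌊6052/170⌋ − ⌊5963/170⌋ = 35 − 35 = 0
n=68: ⌊(69·89)/170⌋ − ⌊(68·89)/170⌋ = ⌊6141/170⌋ − ⌊6052/170⌋ = 36 − 35 = 1
n=69: ⌊(70·89)/170⌋ − ⌊(69·89)/170⌋ = ⌊6230/170⌋ − ⌊6141/170⌋ = 36 − 36 = 0
n=70: ⌊(71·89)/170⌋ − ⌊(70·89)/170⌋ = ⌊6319/170⌋ − ⌊6230/170⌋ = 37 − 36 = 1
n=71: ⌊(72·89)/170⌋ − ⌊(71·89)/170⌋ = ⌊6408/170⌋ − ⌊6319/170⌋ = 37 − 37 = 0
n=72: ⌊(73·89)/170⌋ − ⌊(72·89)/170⌋ = ⌊6497/170⌋ − ⌊6408/170⌋ = 38 − 37 = 1
n=73: ⌊(74·89)/170⌋ − ⌊(73·89)/170⌋ = ⌊6586/170⌋ − ⌊6497/170⌋ = 38 − 38 = 0
n=74: ⌊(75·89)/170⌋ − ⌊(74·89)/170⌋ = ⌊6675/170⌋ − ⌊6586/170⌋ = 39 − 38 = 1
n=75: ⌊(76·89)/170⌋ − ⌊(75·89)/170⌋ = ⌊6764/170⌋ − ⌊6675/170⌋ = 39 − 39 = 0
n=76: ⌊(77·89)/170⌋ − ⌊(76·89)/170⌋ = ⌊6853/170⌋ − ⌊6764/170⌋ = 40 − 39 = 1
n=77: ⌊(78·89)/170⌋ − ⌊(77·89)/170⌋ = ⌊6942/170⌋ − ⌊6853/170⌋ = 40 − 40 = 0
n=78: ⌊(79·89)/170⌋ − ⌊(78·89)/170⌋ = ⌊7031/170⌋ − ⌊6942/170⌋ = 41 − 40 = 1
n=79: ⌊(80·89)/170⌋ − ⌊(79·89)/170⌋ = ⌊7120/170⌋ − ⌊7031/170⌋ = 41 − 41 = 0
n=80: ⌊(81·89)/170⌋ − ⌊(80·89)/170⌋ = ⌊7209/170⌋ − ⌊7120/170⌋ = 42 − 41 = 1
n=81: ⌊(82·89)/170⌋ − ⌊(81·89)/170⌋ = ⌊7298/170⌋ − ⌊7209/170⌋ = 42 − 42 = 0
n=82: ⌊(83·89)/170⌋ − ⌊(82·89)/170⌋ = ⌊7387/170⌋ − ⌊7298/170⌋ = 43 − 42 = 1
n=83: ⌊(84·89)/170⌋ − ⌊(83·89)/170⌋ = ⌊7476/170⌋ − ⌊7387/170⌋ = 43 − 43 = 0
n=84: ⌊(85·89)/170⌋ − ⌊(84·89)/170⌋ = ⌊7565/170⌋ − ⌊7476/170⌋ = 44 − 43 = 1
n=85: ⌊(86·89)/170⌋ − ⌊(85·89)/170⌋ = ⌊7654/170⌋ − ⌊7565/170⌋ = 45 − 44 = 1
n=86: ⌊(87·89)/170⌋ − ⌊(86·89)/170⌋ = ⌊7743/170⌋ − ⌊7654/170⌋ = 45 − 45 = 0
n=87: ⌊(88·89)/170⌋ − ⌊(87·89)/170⌋ = ⌊7832/170⌋ − ⌊7743/170⌋ = 46 − 45 = 1
n=88: ⌊(89·89)/170⌋ − ⌊(88·89)/170⌋ = ⌊7921/170⌋ − ⌊7832/170⌋ = 46 − 46 = 0
n=89: ⌊(90·89)/170⌋ − ⌊(89·89)/170⌋ = ⌊8010/170⌋ − ⌊7921/170⌋ = 47 − 46 = 1
n=90: ⌊(91·89)/170⌋ − ⌊(90·89)/170⌋ = ⌊8099/170⌋ − ⌊8010/170⌋ = 47 − 47 = 0
n=91: ⌊(92·89)/170⌋ − ⌊(91·89)/170⌋ = ⌊8188/170⌋ − ⌊8099/170⌋ = 48 − 47 = 1
n=92: ⌊(93·89)/170⌋ − ⌊(92·89)/170⌋ = ⌊8277/170⌋ − ⌊8188/170⌋ = 48 − 48 = 0
n=93: ⌊(94·89)/170⌋ − ⌊(93·89)/170⌋ = ⌊8366/170⌋ − ⌊8277/170⌋ = 49 − 48 = 1
n=94: ⌊(95·89)/170⌋ − ⌊(94·89)/170⌋ = ⌊8455/170⌋ − ⌊8366/170⌋ = 49 − 49 = 0
n=95: ⌊(96·89)/170⌋ − ⌊(95·89)/170⌋ = ⌊8544/170⌋ − ⌊8455/170⌋ = 50 − 49 = 1
n=96: ⌊(97·89)/170⌋ − ⌊(96·89)/170⌋ = ⌊8633/170⌋ − ⌊8544/170⌋ = 50 − 50 = 0
n=97: ⌊(98·89)/170⌋ − ⌊(97·89)/170⌋ = ⌊8722/170⌋ − ⌊8633/170⌋ = 51 − 50 = 1
n=98: ⌊(99·89)/170⌋ − ⌊(98·89)/170⌋ = ⌊8811/170⌋ − ⌊8722/170⌋ = 51 − 51 = 0
n=99: ⌊(100·89)/170⌋ − ⌊(99·89)/170⌋ = ⌊8900/170⌋ − ⌊8811/170⌋ = 52 − 51 = 1
n=100: ⌊(101·89)/170⌋ − ⌊(100·89)/170⌋ = ⌊8989/170⌋ − ⌊8900/170⌋ = 52 − 52 = 0
n=101: ⌊(102·89)/170⌋ − ⌊(101·89)/170⌋ = ⌊9078/170⌋ − ⌊8989/170⌋ = 53 − 52 = 1
n=102: ⌊(103·89)/170⌋ − ⌊(102·89)/170⌋ = ⌊9167/170⌋ − ⌊9078/170⌋ = 53 − 53 = 0
n=103: ⌊(104·89)/170⌋ − ⌊(103·89)/170⌋ = ⌊9256/170⌋ − ⌊9167/170⌋ = 54 − 53 = 1
n=104: ⌊(105·89)/170⌋ − ⌊(104·89)/170⌋ = ⌊9345/170⌋ − ⌊9256/170⌋ = 54 − 54 = 0
n=105: ⌊(106·89)/170⌋ − ⌊(105·89)/170⌋ = ⌊9434/170⌋ − ⌊9345/170⌋ = 55 − 54 = 1
n=106: ⌊(107·89)/170⌋ − ⌊(106·89)/170⌋ = ⌊9523/170⌋ − ⌊9434/170⌋ = 56 − 55 = 1


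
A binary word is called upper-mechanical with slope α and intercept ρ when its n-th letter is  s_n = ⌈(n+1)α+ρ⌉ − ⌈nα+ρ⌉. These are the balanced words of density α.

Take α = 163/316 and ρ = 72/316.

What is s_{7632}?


1

(n+1)α + ρ = (7633·163 + 72) / 316 = 1244251/316
nα + ρ     = (7632·163 + 72) / 316 = 1244088/316
⌈1244251/316⌉ = 3938,  ⌈1244088/316⌉ = 3937
s_{7632} = 3938 − 3937 = 1
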